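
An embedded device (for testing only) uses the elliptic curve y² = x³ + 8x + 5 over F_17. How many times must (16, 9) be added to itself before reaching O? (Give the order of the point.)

2P: tangent at (16, 9): λ = (3·16² + 8)/(2·9) ≡ 11/1. 1⁻¹ ≡ 1 (mod 17) since 1·1 = 1 ≡ 1, so λ ≡ 11·1 ≡ 11.
  x = λ² - 16 - 16 = 121 - 32 ≡ 4; y = λ·(16 - 4) - 9 ≡ 4. → (4, 4)
3P: (4, 4) + (16, 9). λ = (9 - 4)/(16 - 4) ≡ 5/12 mod 17. 12⁻¹ ≡ 10 (mod 17), so λ ≡ 16.
  x = λ² - 4 - 16 = 256 - 20 ≡ 15; y = λ·(4 - 15) - 4 ≡ 7. → (15, 7)
4P: (15, 7) + (16, 9). λ = (9 - 7)/(16 - 15) ≡ 2/1 mod 17. 1⁻¹ ≡ 1 (mod 17) since 1·1 = 1 ≡ 1, so λ ≡ 2.
  x = λ² - 15 - 16 = 4 - 31 ≡ 7; y = λ·(15 - 7) - 7 ≡ 9. → (7, 9)
5P: (7, 9) + (16, 9). λ = (9 - 9)/(16 - 7) ≡ 0/9 mod 17. 9⁻¹ ≡ 2 (mod 17), so λ ≡ 0.
  x = λ² - 7 - 16 = 0 - 23 ≡ 11; y = λ·(7 - 11) - 9 ≡ 8. → (11, 8)
6P: (11, 8) + (16, 9). λ = (9 - 8)/(16 - 11) ≡ 1/5 mod 17. 5⁻¹ ≡ 7 (mod 17), so λ ≡ 7.
  x = λ² - 11 - 16 = 49 - 27 ≡ 5; y = λ·(11 - 5) - 8 ≡ 0. → (5, 0)
7P: (5, 0) + (16, 9). λ = (9 - 0)/(16 - 5) ≡ 9/11 mod 17. 11⁻¹ ≡ 14 (mod 17), so λ ≡ 7.
  x = λ² - 5 - 16 = 49 - 21 ≡ 11; y = λ·(5 - 11) - 0 ≡ 9. → (11, 9)
8P: (11, 9) + (16, 9). λ = (9 - 9)/(16 - 11) ≡ 0/5 mod 17. 5⁻¹ ≡ 7 (mod 17), so λ ≡ 0.
  x = λ² - 11 - 16 = 0 - 27 ≡ 7; y = λ·(11 - 7) - 9 ≡ 8. → (7, 8)
9P: (7, 8) + (16, 9). λ = (9 - 8)/(16 - 7) ≡ 1/9 mod 17. 9⁻¹ ≡ 2 (mod 17) since 9·2 = 18 ≡ 1, so λ ≡ 2.
  x = λ² - 7 - 16 = 4 - 23 ≡ 15; y = λ·(7 - 15) - 8 ≡ 10. → (15, 10)
10P: (15, 10) + (16, 9). λ = (9 - 10)/(16 - 15) ≡ 16/1 mod 17. 1⁻¹ ≡ 1 (mod 17), so λ ≡ 16.
  x = λ² - 15 - 16 = 256 - 31 ≡ 4; y = λ·(15 - 4) - 10 ≡ 13. → (4, 13)
11P: (4, 13) + (16, 9). λ = (9 - 13)/(16 - 4) ≡ 13/12 mod 17. 12⁻¹ ≡ 10 (mod 17), so λ ≡ 11.
  x = λ² - 4 - 16 = 121 - 20 ≡ 16; y = λ·(4 - 16) - 13 ≡ 8. → (16, 8)
12P: (16, 8) + (16, 9): same x and y₁ ≡ -y₂, so the sum is O.
12P = O, so the order is 12.

12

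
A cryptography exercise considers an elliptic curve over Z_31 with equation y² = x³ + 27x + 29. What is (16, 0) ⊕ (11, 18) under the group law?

(12, 29)

(16, 0) + (11, 18). λ = (18 - 0)/(11 - 16) ≡ 18/26 mod 31. 26⁻¹ ≡ 6 (mod 31), so λ ≡ 15.
  x = λ² - 16 - 11 = 225 - 27 ≡ 12; y = λ·(16 - 12) - 0 ≡ 29. → (12, 29)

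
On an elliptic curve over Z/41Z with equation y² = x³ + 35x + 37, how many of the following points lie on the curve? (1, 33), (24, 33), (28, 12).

1

(1, 33): 33² ≡ 23, rhs ≡ 32 → off.
(24, 33): 33² ≡ 23, rhs ≡ 23 → on.
(28, 12): 12² ≡ 21, rhs ≡ 9 → off.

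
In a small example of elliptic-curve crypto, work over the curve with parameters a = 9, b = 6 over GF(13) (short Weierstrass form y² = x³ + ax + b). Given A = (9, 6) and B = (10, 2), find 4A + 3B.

(12, 10)

First 4A:
Double-and-add on 4 = (100)₂. Start with A = (9, 6) for the leading 1-bit.
double: tangent at (9, 6): λ = (3·9² + 9)/(2·6) ≡ 5/12. 12⁻¹ ≡ 12 (mod 13), so λ ≡ 5·12 ≡ 8.
  x = λ² - 9 - 9 = 64 - 18 ≡ 7; y = λ·(9 - 7) - 6 ≡ 10. → (7, 10)
double: tangent at (7, 10): λ = (3·7² + 9)/(2·10) ≡ 0/7. 7⁻¹ ≡ 2 (mod 13), so λ ≡ 0·2 ≡ 0.
  x = λ² - 7 - 7 = 0 - 14 ≡ 12; y = λ·(7 - 12) - 10 ≡ 3. → (12, 3)
4A = (12, 3).
Next 3B:
Repeated addition: build up to 3B.
2B: tangent at (10, 2): λ = (3·10² + 9)/(2·2) ≡ 10/4. 4⁻¹ ≡ 10 (mod 13), so λ ≡ 10·10 ≡ 9.
  x = λ² - 10 - 10 = 81 - 20 ≡ 9; y = λ·(10 - 9) - 2 ≡ 7. → (9, 7)
3B: (9, 7) + (10, 2). λ = (2 - 7)/(10 - 9) ≡ 8/1 mod 13. 1⁻¹ ≡ 1 (mod 13), so λ ≡ 8.
  x = λ² - 9 - 10 = 64 - 19 ≡ 6; y = λ·(9 - 6) - 7 ≡ 4. → (6, 4)
3B = (6, 4).
Finally 4A + 3B:
(12, 3) + (6, 4). λ = (4 - 3)/(6 - 12) ≡ 1/7 mod 13. 7⁻¹ ≡ 2 (mod 13), so λ ≡ 2.
  x = λ² - 12 - 6 = 4 - 18 ≡ 12; y = λ·(12 - 12) - 3 ≡ 10. → (12, 10)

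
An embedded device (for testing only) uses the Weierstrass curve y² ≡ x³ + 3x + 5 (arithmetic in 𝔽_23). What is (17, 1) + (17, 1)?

(16, 20)

tangent at (17, 1): λ = (3·17² + 3)/(2·1) ≡ 19/2. 2⁻¹ ≡ 12 (mod 23), so λ ≡ 19·12 ≡ 21.
  x = λ² - 17 - 17 = 441 - 34 ≡ 16; y = λ·(17 - 16) - 1 ≡ 20. → (16, 20)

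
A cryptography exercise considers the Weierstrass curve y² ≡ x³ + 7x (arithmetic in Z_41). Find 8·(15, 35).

(31, 18)

Write G = (15, 35).
Repeated addition: build up to 8G.
2G: tangent at (15, 35): λ = (3·15² + 7)/(2·35) ≡ 26/29. 29⁻¹ ≡ 17 (mod 41), so λ ≡ 26·17 ≡ 32.
  x = λ² - 15 - 15 = 1024 - 30 ≡ 10; y = λ·(15 - 10) - 35 ≡ 2. → (10, 2)
3G: (10, 2) + (15, 35). λ = (35 - 2)/(15 - 10) ≡ 33/5 mod 41. 5⁻¹ ≡ 33 (mod 41), so λ ≡ 23.
  x = λ² - 10 - 15 = 529 - 25 ≡ 12; y = λ·(10 - 12) - 2 ≡ 34. → (12, 34)
4G: (12, 34) + (15, 35). λ = (35 - 34)/(15 - 12) ≡ 1/3 mod 41. 3⁻¹ ≡ 14 (mod 41), so λ ≡ 14.
  x = λ² - 12 - 15 = 196 - 27 ≡ 5; y = λ·(12 - 5) - 34 ≡ 23. → (5, 23)
5G: (5, 23) + (15, 35). λ = (35 - 23)/(15 - 5) ≡ 12/10 mod 41. 10⁻¹ ≡ 37 (mod 41), so λ ≡ 34.
  x = λ² - 5 - 15 = 1156 - 20 ≡ 29; y = λ·(5 - 29) - 23 ≡ 22. → (29, 22)
6G: (29, 22) + (15, 35). λ = (35 - 22)/(15 - 29) ≡ 13/27 mod 41. 27⁻¹ ≡ 38 (mod 41), so λ ≡ 2.
  x = λ² - 29 - 15 = 4 - 44 ≡ 1; y = λ·(29 - 1) - 22 ≡ 34. → (1, 34)
7G: (1, 34) + (15, 35). λ = (35 - 34)/(15 - 1) ≡ 1/14 mod 41. 14⁻¹ ≡ 3 (mod 41) since 14·3 = 42 ≡ 1, so λ ≡ 3.
  x = λ² - 1 - 15 = 9 - 16 ≡ 34; y = λ·(1 - 34) - 34 ≡ 31. → (34, 31)
8G: (34, 31) + (15, 35). λ = (35 - 31)/(15 - 34) ≡ 4/22 mod 41. 22⁻¹ ≡ 28 (mod 41), so λ ≡ 30.
  x = λ² - 34 - 15 = 900 - 49 ≡ 31; y = λ·(34 - 31) - 31 ≡ 18. → (31, 18)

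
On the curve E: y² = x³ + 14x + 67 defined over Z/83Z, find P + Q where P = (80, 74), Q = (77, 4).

(80, 74) + (77, 4). λ = (4 - 74)/(77 - 80) ≡ 13/80 mod 83. 80⁻¹ ≡ 55 (mod 83) since 80·55 = 4400 ≡ 1, so λ ≡ 51.
  x = λ² - 80 - 77 = 2601 - 157 ≡ 37; y = λ·(80 - 37) - 74 ≡ 44. → (37, 44)

(37, 44)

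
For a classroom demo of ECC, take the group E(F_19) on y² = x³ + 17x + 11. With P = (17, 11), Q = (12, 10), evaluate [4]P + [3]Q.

First 4P:
Repeated addition: build up to 4P.
2P: tangent at (17, 11): λ = (3·17² + 17)/(2·11) ≡ 10/3. 3⁻¹ ≡ 13 (mod 19) since 3·13 = 39 ≡ 1, so λ ≡ 10·13 ≡ 16.
  x = λ² - 17 - 17 = 256 - 34 ≡ 13; y = λ·(17 - 13) - 11 ≡ 15. → (13, 15)
3P: (13, 15) + (17, 11). λ = (11 - 15)/(17 - 13) ≡ 15/4 mod 19. 4⁻¹ ≡ 5 (mod 19) since 4·5 = 20 ≡ 1, so λ ≡ 18.
  x = λ² - 13 - 17 = 324 - 30 ≡ 9; y = λ·(13 - 9) - 15 ≡ 0. → (9, 0)
4P: (9, 0) + (17, 11). λ = (11 - 0)/(17 - 9) ≡ 11/8 mod 19. 8⁻¹ ≡ 12 (mod 19) since 8·12 = 96 ≡ 1, so λ ≡ 18.
  x = λ² - 9 - 17 = 324 - 26 ≡ 13; y = λ·(9 - 13) - 0 ≡ 4. → (13, 4)
4P = (13, 4).
Next 3Q:
Repeated addition: build up to 3Q.
2Q: tangent at (12, 10): λ = (3·12² + 17)/(2·10) ≡ 12/1. 1⁻¹ ≡ 1 (mod 19), so λ ≡ 12·1 ≡ 12.
  x = λ² - 12 - 12 = 144 - 24 ≡ 6; y = λ·(12 - 6) - 10 ≡ 5. → (6, 5)
3Q: (6, 5) + (12, 10). λ = (10 - 5)/(12 - 6) ≡ 5/6 mod 19. 6⁻¹ ≡ 16 (mod 19), so λ ≡ 4.
  x = λ² - 6 - 12 = 16 - 18 ≡ 17; y = λ·(6 - 17) - 5 ≡ 8. → (17, 8)
3Q = (17, 8).
Finally 4P + 3Q:
(13, 4) + (17, 8). λ = (8 - 4)/(17 - 13) ≡ 4/4 mod 19. 4⁻¹ ≡ 5 (mod 19), so λ ≡ 1.
  x = λ² - 13 - 17 = 1 - 30 ≡ 9; y = λ·(13 - 9) - 4 ≡ 0. → (9, 0)

(9, 0)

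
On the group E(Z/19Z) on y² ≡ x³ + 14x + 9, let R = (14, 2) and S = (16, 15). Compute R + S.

(17, 7)

(14, 2) + (16, 15). λ = (15 - 2)/(16 - 14) ≡ 13/2 mod 19. 2⁻¹ ≡ 10 (mod 19), so λ ≡ 16.
  x = λ² - 14 - 16 = 256 - 30 ≡ 17; y = λ·(14 - 17) - 2 ≡ 7. → (17, 7)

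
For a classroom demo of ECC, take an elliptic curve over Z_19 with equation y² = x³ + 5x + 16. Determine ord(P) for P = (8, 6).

2P: tangent at (8, 6): λ = (3·8² + 5)/(2·6) ≡ 7/12. 12⁻¹ ≡ 8 (mod 19) since 12·8 = 96 ≡ 1, so λ ≡ 7·8 ≡ 18.
  x = λ² - 8 - 8 = 324 - 16 ≡ 4; y = λ·(8 - 4) - 6 ≡ 9. → (4, 9)
3P: (4, 9) + (8, 6). λ = (6 - 9)/(8 - 4) ≡ 16/4 mod 19. 4⁻¹ ≡ 5 (mod 19), so λ ≡ 4.
  x = λ² - 4 - 8 = 16 - 12 ≡ 4; y = λ·(4 - 4) - 9 ≡ 10. → (4, 10)
4P: (4, 10) + (8, 6). λ = (6 - 10)/(8 - 4) ≡ 15/4 mod 19. 4⁻¹ ≡ 5 (mod 19), so λ ≡ 18.
  x = λ² - 4 - 8 = 324 - 12 ≡ 8; y = λ·(4 - 8) - 10 ≡ 13. → (8, 13)
5P: (8, 13) + (8, 6): same x and y₁ ≡ -y₂, so the sum is 𝒪.
5P = 𝒪, so the order is 5.

5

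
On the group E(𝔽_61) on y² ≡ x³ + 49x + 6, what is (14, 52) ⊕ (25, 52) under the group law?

(22, 9)

(14, 52) + (25, 52). λ = (52 - 52)/(25 - 14) ≡ 0/11 mod 61. 11⁻¹ ≡ 50 (mod 61), so λ ≡ 0.
  x = λ² - 14 - 25 = 0 - 39 ≡ 22; y = λ·(14 - 22) - 52 ≡ 9. → (22, 9)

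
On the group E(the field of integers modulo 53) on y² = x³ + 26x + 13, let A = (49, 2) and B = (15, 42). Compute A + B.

(49, 2) + (15, 42). λ = (42 - 2)/(15 - 49) ≡ 40/19 mod 53. 19⁻¹ ≡ 14 (mod 53) since 19·14 = 266 ≡ 1, so λ ≡ 30.
  x = λ² - 49 - 15 = 900 - 64 ≡ 41; y = λ·(49 - 41) - 2 ≡ 26. → (41, 26)

(41, 26)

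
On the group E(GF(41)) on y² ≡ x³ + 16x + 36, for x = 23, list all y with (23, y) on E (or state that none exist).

x³ + 16x + 36 = 12571 ≡ 25 (mod 41).
Square roots of 25 mod 41: 5 and 36 (since 5² = 25 ≡ 25).

5, 36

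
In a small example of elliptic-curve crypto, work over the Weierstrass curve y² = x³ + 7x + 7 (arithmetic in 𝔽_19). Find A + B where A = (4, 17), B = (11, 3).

(8, 10)

(4, 17) + (11, 3). λ = (3 - 17)/(11 - 4) ≡ 5/7 mod 19. 7⁻¹ ≡ 11 (mod 19) since 7·11 = 77 ≡ 1, so λ ≡ 17.
  x = λ² - 4 - 11 = 289 - 15 ≡ 8; y = λ·(4 - 8) - 17 ≡ 10. → (8, 10)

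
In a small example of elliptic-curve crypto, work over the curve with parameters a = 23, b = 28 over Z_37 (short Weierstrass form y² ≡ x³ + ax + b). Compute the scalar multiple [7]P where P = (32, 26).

(12, 16)

Repeated addition: build up to 7P.
2P: tangent at (32, 26): λ = (3·32² + 23)/(2·26) ≡ 24/15. 15⁻¹ ≡ 5 (mod 37), so λ ≡ 24·5 ≡ 9.
  x = λ² - 32 - 32 = 81 - 64 ≡ 17; y = λ·(32 - 17) - 26 ≡ 35. → (17, 35)
3P: (17, 35) + (32, 26). λ = (26 - 35)/(32 - 17) ≡ 28/15 mod 37. 15⁻¹ ≡ 5 (mod 37), so λ ≡ 29.
  x = λ² - 17 - 32 = 841 - 49 ≡ 15; y = λ·(17 - 15) - 35 ≡ 23. → (15, 23)
4P: (15, 23) + (32, 26). λ = (26 - 23)/(32 - 15) ≡ 3/17 mod 37. 17⁻¹ ≡ 24 (mod 37), so λ ≡ 35.
  x = λ² - 15 - 32 = 1225 - 47 ≡ 31; y = λ·(15 - 31) - 23 ≡ 9. → (31, 9)
5P: (31, 9) + (32, 26). λ = (26 - 9)/(32 - 31) ≡ 17/1 mod 37. 1⁻¹ ≡ 1 (mod 37) since 1·1 = 1 ≡ 1, so λ ≡ 17.
  x = λ² - 31 - 32 = 289 - 63 ≡ 4; y = λ·(31 - 4) - 9 ≡ 6. → (4, 6)
6P: (4, 6) + (32, 26). λ = (26 - 6)/(32 - 4) ≡ 20/28 mod 37. 28⁻¹ ≡ 4 (mod 37) since 28·4 = 112 ≡ 1, so λ ≡ 6.
  x = λ² - 4 - 32 = 36 - 36 ≡ 0; y = λ·(4 - 0) - 6 ≡ 18. → (0, 18)
7P: (0, 18) + (32, 26). λ = (26 - 18)/(32 - 0) ≡ 8/32 mod 37. 32⁻¹ ≡ 22 (mod 37) since 32·22 = 704 ≡ 1, so λ ≡ 28.
  x = λ² - 0 - 32 = 784 - 32 ≡ 12; y = λ·(0 - 12) - 18 ≡ 16. → (12, 16)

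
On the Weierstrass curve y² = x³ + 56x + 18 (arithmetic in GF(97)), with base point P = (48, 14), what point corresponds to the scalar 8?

(36, 44)

Double-and-add on 8 = (1000)₂. Start with P = (48, 14) for the leading 1-bit.
double: tangent at (48, 14): λ = (3·48² + 56)/(2·14) ≡ 81/28. 28⁻¹ ≡ 52 (mod 97), so λ ≡ 81·52 ≡ 41.
  x = λ² - 48 - 48 = 1681 - 96 ≡ 33; y = λ·(48 - 33) - 14 ≡ 19. → (33, 19)
double: tangent at (33, 19): λ = (3·33² + 56)/(2·19) ≡ 25/38. 38⁻¹ ≡ 23 (mod 97) since 38·23 = 874 ≡ 1, so λ ≡ 25·23 ≡ 90.
  x = λ² - 33 - 33 = 8100 - 66 ≡ 80; y = λ·(33 - 80) - 19 ≡ 19. → (80, 19)
double: tangent at (80, 19): λ = (3·80² + 56)/(2·19) ≡ 50/38. 38⁻¹ ≡ 23 (mod 97), so λ ≡ 50·23 ≡ 83.
  x = λ² - 80 - 80 = 6889 - 160 ≡ 36; y = λ·(80 - 36) - 19 ≡ 44. → (36, 44)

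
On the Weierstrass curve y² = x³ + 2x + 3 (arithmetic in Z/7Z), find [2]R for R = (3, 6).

tangent at (3, 6): λ = (3·3² + 2)/(2·6) ≡ 1/5. 5⁻¹ ≡ 3 (mod 7), so λ ≡ 1·3 ≡ 3.
  x = λ² - 3 - 3 = 9 - 6 ≡ 3; y = λ·(3 - 3) - 6 ≡ 1. → (3, 1)

(3, 1)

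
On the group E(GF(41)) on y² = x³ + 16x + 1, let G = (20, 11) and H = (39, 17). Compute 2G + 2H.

First 2G:
Repeated addition: build up to 2G.
2G: tangent at (20, 11): λ = (3·20² + 16)/(2·11) ≡ 27/22. 22⁻¹ ≡ 28 (mod 41), so λ ≡ 27·28 ≡ 18.
  x = λ² - 20 - 20 = 324 - 40 ≡ 38; y = λ·(20 - 38) - 11 ≡ 34. → (38, 34)
2G = (38, 34).
Next 2H:
Repeated addition: build up to 2H.
2H: tangent at (39, 17): λ = (3·39² + 16)/(2·17) ≡ 28/34. 34⁻¹ ≡ 35 (mod 41), so λ ≡ 28·35 ≡ 37.
  x = λ² - 39 - 39 = 1369 - 78 ≡ 20; y = λ·(39 - 20) - 17 ≡ 30. → (20, 30)
2H = (20, 30).
Finally 2G + 2H:
(38, 34) + (20, 30). λ = (30 - 34)/(20 - 38) ≡ 37/23 mod 41. 23⁻¹ ≡ 25 (mod 41) since 23·25 = 575 ≡ 1, so λ ≡ 23.
  x = λ² - 38 - 20 = 529 - 58 ≡ 20; y = λ·(38 - 20) - 34 ≡ 11. → (20, 11)

(20, 11)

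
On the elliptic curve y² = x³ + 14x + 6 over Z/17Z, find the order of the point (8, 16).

7

2P: tangent at (8, 16): λ = (3·8² + 14)/(2·16) ≡ 2/15. 15⁻¹ ≡ 8 (mod 17), so λ ≡ 2·8 ≡ 16.
  x = λ² - 8 - 8 = 256 - 16 ≡ 2; y = λ·(8 - 2) - 16 ≡ 12. → (2, 12)
3P: (2, 12) + (8, 16). λ = (16 - 12)/(8 - 2) ≡ 4/6 mod 17. 6⁻¹ ≡ 3 (mod 17), so λ ≡ 12.
  x = λ² - 2 - 8 = 144 - 10 ≡ 15; y = λ·(2 - 15) - 12 ≡ 2. → (15, 2)
4P: (15, 2) + (8, 16). λ = (16 - 2)/(8 - 15) ≡ 14/10 mod 17. 10⁻¹ ≡ 12 (mod 17), so λ ≡ 15.
  x = λ² - 15 - 8 = 225 - 23 ≡ 15; y = λ·(15 - 15) - 2 ≡ 15. → (15, 15)
5P: (15, 15) + (8, 16). λ = (16 - 15)/(8 - 15) ≡ 1/10 mod 17. 10⁻¹ ≡ 12 (mod 17), so λ ≡ 12.
  x = λ² - 15 - 8 = 144 - 23 ≡ 2; y = λ·(15 - 2) - 15 ≡ 5. → (2, 5)
6P: (2, 5) + (8, 16). λ = (16 - 5)/(8 - 2) ≡ 11/6 mod 17. 6⁻¹ ≡ 3 (mod 17), so λ ≡ 16.
  x = λ² - 2 - 8 = 256 - 10 ≡ 8; y = λ·(2 - 8) - 5 ≡ 1. → (8, 1)
7P: (8, 1) + (8, 16): same x and y₁ ≡ -y₂, so the sum is O.
7P = O, so the order is 7.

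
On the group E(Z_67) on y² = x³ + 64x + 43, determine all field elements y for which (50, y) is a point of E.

none

x³ + 64x + 43 = 128243 ≡ 5 (mod 67).
5 is a non-residue mod 67; no y exists.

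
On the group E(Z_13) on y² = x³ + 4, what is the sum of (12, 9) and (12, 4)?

The two points share x = 12 and their y-coordinates satisfy 9 + 4 ≡ 0 (mod 13), so they are inverses. Their sum is the point at infinity.

O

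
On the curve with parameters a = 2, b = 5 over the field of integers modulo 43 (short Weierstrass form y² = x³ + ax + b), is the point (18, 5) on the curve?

y² = 5² ≡ 25; x³ + 2x + 5 = 5873 ≡ 25 (mod 43). 25 = 25.

yes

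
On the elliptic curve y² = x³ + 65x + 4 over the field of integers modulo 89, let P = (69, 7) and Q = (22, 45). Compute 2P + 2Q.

First 2P:
Repeated addition: build up to 2P.
2P: tangent at (69, 7): λ = (3·69² + 65)/(2·7) ≡ 19/14. 14⁻¹ ≡ 70 (mod 89), so λ ≡ 19·70 ≡ 84.
  x = λ² - 69 - 69 = 7056 - 138 ≡ 65; y = λ·(69 - 65) - 7 ≡ 62. → (65, 62)
2P = (65, 62).
Next 2Q:
Repeated addition: build up to 2Q.
2Q: tangent at (22, 45): λ = (3·22² + 65)/(2·45) ≡ 4/1. 1⁻¹ ≡ 1 (mod 89) since 1·1 = 1 ≡ 1, so λ ≡ 4·1 ≡ 4.
  x = λ² - 22 - 22 = 16 - 44 ≡ 61; y = λ·(22 - 61) - 45 ≡ 66. → (61, 66)
2Q = (61, 66).
Finally 2P + 2Q:
(65, 62) + (61, 66). λ = (66 - 62)/(61 - 65) ≡ 4/85 mod 89. 85⁻¹ ≡ 22 (mod 89) since 85·22 = 1870 ≡ 1, so λ ≡ 88.
  x = λ² - 65 - 61 = 7744 - 126 ≡ 53; y = λ·(65 - 53) - 62 ≡ 15. → (53, 15)

(53, 15)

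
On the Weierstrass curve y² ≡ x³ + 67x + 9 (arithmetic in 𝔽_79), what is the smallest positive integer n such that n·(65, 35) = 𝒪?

2P: tangent at (65, 35): λ = (3·65² + 67)/(2·35) ≡ 23/70. 70⁻¹ ≡ 35 (mod 79), so λ ≡ 23·35 ≡ 15.
  x = λ² - 65 - 65 = 225 - 130 ≡ 16; y = λ·(65 - 16) - 35 ≡ 68. → (16, 68)
3P: (16, 68) + (65, 35). λ = (35 - 68)/(65 - 16) ≡ 46/49 mod 79. 49⁻¹ ≡ 50 (mod 79), so λ ≡ 9.
  x = λ² - 16 - 65 = 81 - 81 ≡ 0; y = λ·(16 - 0) - 68 ≡ 76. → (0, 76)
4P: (0, 76) + (65, 35). λ = (35 - 76)/(65 - 0) ≡ 38/65 mod 79. 65⁻¹ ≡ 62 (mod 79) since 65·62 = 4030 ≡ 1, so λ ≡ 65.
  x = λ² - 0 - 65 = 4225 - 65 ≡ 52; y = λ·(0 - 52) - 76 ≡ 20. → (52, 20)
5P: (52, 20) + (65, 35). λ = (35 - 20)/(65 - 52) ≡ 15/13 mod 79. 13⁻¹ ≡ 73 (mod 79), so λ ≡ 68.
  x = λ² - 52 - 65 = 4624 - 117 ≡ 4; y = λ·(52 - 4) - 20 ≡ 5. → (4, 5)
6P: (4, 5) + (65, 35). λ = (35 - 5)/(65 - 4) ≡ 30/61 mod 79. 61⁻¹ ≡ 57 (mod 79), so λ ≡ 51.
  x = λ² - 4 - 65 = 2601 - 69 ≡ 4; y = λ·(4 - 4) - 5 ≡ 74. → (4, 74)
7P: (4, 74) + (65, 35). λ = (35 - 74)/(65 - 4) ≡ 40/61 mod 79. 61⁻¹ ≡ 57 (mod 79) since 61·57 = 3477 ≡ 1, so λ ≡ 68.
  x = λ² - 4 - 65 = 4624 - 69 ≡ 52; y = λ·(4 - 52) - 74 ≡ 59. → (52, 59)
8P: (52, 59) + (65, 35). λ = (35 - 59)/(65 - 52) ≡ 55/13 mod 79. 13⁻¹ ≡ 73 (mod 79) since 13·73 = 949 ≡ 1, so λ ≡ 65.
  x = λ² - 52 - 65 = 4225 - 117 ≡ 0; y = λ·(52 - 0) - 59 ≡ 3. → (0, 3)
9P: (0, 3) + (65, 35). λ = (35 - 3)/(65 - 0) ≡ 32/65 mod 79. 65⁻¹ ≡ 62 (mod 79), so λ ≡ 9.
  x = λ² - 0 - 65 = 81 - 65 ≡ 16; y = λ·(0 - 16) - 3 ≡ 11. → (16, 11)
10P: (16, 11) + (65, 35). λ = (35 - 11)/(65 - 16) ≡ 24/49 mod 79. 49⁻¹ ≡ 50 (mod 79), so λ ≡ 15.
  x = λ² - 16 - 65 = 225 - 81 ≡ 65; y = λ·(16 - 65) - 11 ≡ 44. → (65, 44)
11P: (65, 44) + (65, 35): same x and y₁ ≡ -y₂, so the sum is 𝒪.
11P = 𝒪, so the order is 11.

11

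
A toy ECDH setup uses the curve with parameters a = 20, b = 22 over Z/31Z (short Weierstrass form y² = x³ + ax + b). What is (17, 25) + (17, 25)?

tangent at (17, 25): λ = (3·17² + 20)/(2·25) ≡ 19/19. 19⁻¹ ≡ 18 (mod 31), so λ ≡ 19·18 ≡ 1.
  x = λ² - 17 - 17 = 1 - 34 ≡ 29; y = λ·(17 - 29) - 25 ≡ 25. → (29, 25)

(29, 25)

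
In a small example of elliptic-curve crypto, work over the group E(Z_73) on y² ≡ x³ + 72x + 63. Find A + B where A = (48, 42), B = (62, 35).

(48, 42) + (62, 35). λ = (35 - 42)/(62 - 48) ≡ 66/14 mod 73. 14⁻¹ ≡ 47 (mod 73), so λ ≡ 36.
  x = λ² - 48 - 62 = 1296 - 110 ≡ 18; y = λ·(48 - 18) - 42 ≡ 16. → (18, 16)

(18, 16)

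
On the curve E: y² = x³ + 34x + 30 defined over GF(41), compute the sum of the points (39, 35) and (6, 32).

(39, 35) + (6, 32). λ = (32 - 35)/(6 - 39) ≡ 38/8 mod 41. 8⁻¹ ≡ 36 (mod 41), so λ ≡ 15.
  x = λ² - 39 - 6 = 225 - 45 ≡ 16; y = λ·(39 - 16) - 35 ≡ 23. → (16, 23)

(16, 23)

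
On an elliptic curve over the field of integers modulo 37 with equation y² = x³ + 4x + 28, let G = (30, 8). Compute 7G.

Double-and-add on 7 = (111)₂. Start with G = (30, 8) for the leading 1-bit.
double: tangent at (30, 8): λ = (3·30² + 4)/(2·8) ≡ 3/16. 16⁻¹ ≡ 7 (mod 37), so λ ≡ 3·7 ≡ 21.
  x = λ² - 30 - 30 = 441 - 60 ≡ 11; y = λ·(30 - 11) - 8 ≡ 21. → (11, 21)
add G: (11, 21) + (30, 8). λ = (8 - 21)/(30 - 11) ≡ 24/19 mod 37. 19⁻¹ ≡ 2 (mod 37), so λ ≡ 11.
  x = λ² - 11 - 30 = 121 - 41 ≡ 6; y = λ·(11 - 6) - 21 ≡ 34. → (6, 34)
double: tangent at (6, 34): λ = (3·6² + 4)/(2·34) ≡ 1/31. 31⁻¹ ≡ 6 (mod 37), so λ ≡ 1·6 ≡ 6.
  x = λ² - 6 - 6 = 36 - 12 ≡ 24; y = λ·(6 - 24) - 34 ≡ 6. → (24, 6)
add G: (24, 6) + (30, 8). λ = (8 - 6)/(30 - 24) ≡ 2/6 mod 37. 6⁻¹ ≡ 31 (mod 37), so λ ≡ 25.
  x = λ² - 24 - 30 = 625 - 54 ≡ 16; y = λ·(24 - 16) - 6 ≡ 9. → (16, 9)

(16, 9)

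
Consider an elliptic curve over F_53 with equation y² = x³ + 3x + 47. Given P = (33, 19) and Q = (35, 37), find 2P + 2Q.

First 2P:
Repeated addition: build up to 2P.
2P: tangent at (33, 19): λ = (3·33² + 3)/(2·19) ≡ 37/38. 38⁻¹ ≡ 7 (mod 53), so λ ≡ 37·7 ≡ 47.
  x = λ² - 33 - 33 = 2209 - 66 ≡ 23; y = λ·(33 - 23) - 19 ≡ 27. → (23, 27)
2P = (23, 27).
Next 2Q:
Repeated addition: build up to 2Q.
2Q: tangent at (35, 37): λ = (3·35² + 3)/(2·37) ≡ 21/21. 21⁻¹ ≡ 48 (mod 53), so λ ≡ 21·48 ≡ 1.
  x = λ² - 35 - 35 = 1 - 70 ≡ 37; y = λ·(35 - 37) - 37 ≡ 14. → (37, 14)
2Q = (37, 14).
Finally 2P + 2Q:
(23, 27) + (37, 14). λ = (14 - 27)/(37 - 23) ≡ 40/14 mod 53. 14⁻¹ ≡ 19 (mod 53) since 14·19 = 266 ≡ 1, so λ ≡ 18.
  x = λ² - 23 - 37 = 324 - 60 ≡ 52; y = λ·(23 - 52) - 27 ≡ 34. → (52, 34)

(52, 34)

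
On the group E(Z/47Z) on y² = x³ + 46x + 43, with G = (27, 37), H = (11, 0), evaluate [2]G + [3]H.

(40, 41)

First 2G:
Repeated addition: build up to 2G.
2G: tangent at (27, 37): λ = (3·27² + 46)/(2·37) ≡ 24/27. 27⁻¹ ≡ 7 (mod 47) since 27·7 = 189 ≡ 1, so λ ≡ 24·7 ≡ 27.
  x = λ² - 27 - 27 = 729 - 54 ≡ 17; y = λ·(27 - 17) - 37 ≡ 45. → (17, 45)
2G = (17, 45).
Next 3H:
Repeated addition: build up to 3H.
2H: (11, 0) + (11, 0): same x and y₁ ≡ -y₂, so the sum is O.
3H: O + (11, 0) = (11, 0) (identity).
3H = (11, 0).
Finally 2G + 3H:
(17, 45) + (11, 0). λ = (0 - 45)/(11 - 17) ≡ 2/41 mod 47. 41⁻¹ ≡ 39 (mod 47) since 41·39 = 1599 ≡ 1, so λ ≡ 31.
  x = λ² - 17 - 11 = 961 - 28 ≡ 40; y = λ·(17 - 40) - 45 ≡ 41. → (40, 41)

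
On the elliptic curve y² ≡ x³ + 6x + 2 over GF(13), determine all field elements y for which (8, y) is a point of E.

x³ + 6x + 2 = 562 ≡ 3 (mod 13).
Square roots of 3 mod 13: 4 and 9 (since 4² = 16 ≡ 3).

4, 9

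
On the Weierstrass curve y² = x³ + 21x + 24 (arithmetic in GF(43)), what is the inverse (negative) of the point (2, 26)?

-(2, 26) = (2, -26 mod 43) = (2, 17).

(2, 17)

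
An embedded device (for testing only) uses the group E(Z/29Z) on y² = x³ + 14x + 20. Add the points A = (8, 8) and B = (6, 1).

(8, 8) + (6, 1). λ = (1 - 8)/(6 - 8) ≡ 22/27 mod 29. 27⁻¹ ≡ 14 (mod 29) since 27·14 = 378 ≡ 1, so λ ≡ 18.
  x = λ² - 8 - 6 = 324 - 14 ≡ 20; y = λ·(8 - 20) - 8 ≡ 8. → (20, 8)

(20, 8)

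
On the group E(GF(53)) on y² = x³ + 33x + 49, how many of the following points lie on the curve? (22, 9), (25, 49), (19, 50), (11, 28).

3

(22, 9): 9² ≡ 28, rhs ≡ 28 → on.
(25, 49): 49² ≡ 16, rhs ≡ 16 → on.
(19, 50): 50² ≡ 9, rhs ≡ 9 → on.
(11, 28): 28² ≡ 42, rhs ≡ 47 → off.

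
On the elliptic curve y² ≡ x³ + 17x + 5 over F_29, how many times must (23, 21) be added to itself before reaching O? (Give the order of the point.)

8

2P: tangent at (23, 21): λ = (3·23² + 17)/(2·21) ≡ 9/13. 13⁻¹ ≡ 9 (mod 29) since 13·9 = 117 ≡ 1, so λ ≡ 9·9 ≡ 23.
  x = λ² - 23 - 23 = 529 - 46 ≡ 19; y = λ·(23 - 19) - 21 ≡ 13. → (19, 13)
3P: (19, 13) + (23, 21). λ = (21 - 13)/(23 - 19) ≡ 8/4 mod 29. 4⁻¹ ≡ 22 (mod 29), so λ ≡ 2.
  x = λ² - 19 - 23 = 4 - 42 ≡ 20; y = λ·(19 - 20) - 13 ≡ 14. → (20, 14)
4P: (20, 14) + (23, 21). λ = (21 - 14)/(23 - 20) ≡ 7/3 mod 29. 3⁻¹ ≡ 10 (mod 29), so λ ≡ 12.
  x = λ² - 20 - 23 = 144 - 43 ≡ 14; y = λ·(20 - 14) - 14 ≡ 0. → (14, 0)
5P: (14, 0) + (23, 21). λ = (21 - 0)/(23 - 14) ≡ 21/9 mod 29. 9⁻¹ ≡ 13 (mod 29), so λ ≡ 12.
  x = λ² - 14 - 23 = 144 - 37 ≡ 20; y = λ·(14 - 20) - 0 ≡ 15. → (20, 15)
6P: (20, 15) + (23, 21). λ = (21 - 15)/(23 - 20) ≡ 6/3 mod 29. 3⁻¹ ≡ 10 (mod 29) since 3·10 = 30 ≡ 1, so λ ≡ 2.
  x = λ² - 20 - 23 = 4 - 43 ≡ 19; y = λ·(20 - 19) - 15 ≡ 16. → (19, 16)
7P: (19, 16) + (23, 21). λ = (21 - 16)/(23 - 19) ≡ 5/4 mod 29. 4⁻¹ ≡ 22 (mod 29) since 4·22 = 88 ≡ 1, so λ ≡ 23.
  x = λ² - 19 - 23 = 529 - 42 ≡ 23; y = λ·(19 - 23) - 16 ≡ 8. → (23, 8)
8P: (23, 8) + (23, 21): same x and y₁ ≡ -y₂, so the sum is O.
8P = O, so the order is 8.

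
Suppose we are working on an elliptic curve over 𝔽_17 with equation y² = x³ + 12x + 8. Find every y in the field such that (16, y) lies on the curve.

none

x³ + 12x + 8 = 4296 ≡ 12 (mod 17).
12 is a non-residue mod 17; no y exists.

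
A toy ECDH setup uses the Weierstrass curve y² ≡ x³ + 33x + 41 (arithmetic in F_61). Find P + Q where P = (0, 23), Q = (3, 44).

(46, 21)

(0, 23) + (3, 44). λ = (44 - 23)/(3 - 0) ≡ 21/3 mod 61. 3⁻¹ ≡ 41 (mod 61) since 3·41 = 123 ≡ 1, so λ ≡ 7.
  x = λ² - 0 - 3 = 49 - 3 ≡ 46; y = λ·(0 - 46) - 23 ≡ 21. → (46, 21)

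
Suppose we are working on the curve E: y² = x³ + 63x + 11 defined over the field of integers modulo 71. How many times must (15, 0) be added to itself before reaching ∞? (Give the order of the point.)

2P: (15, 0) + (15, 0): same x and y₁ ≡ -y₂, so the sum is ∞.
2P = ∞, so the order is 2.

2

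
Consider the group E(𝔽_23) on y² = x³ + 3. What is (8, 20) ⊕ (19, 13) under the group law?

(8, 3)

(8, 20) + (19, 13). λ = (13 - 20)/(19 - 8) ≡ 16/11 mod 23. 11⁻¹ ≡ 21 (mod 23), so λ ≡ 14.
  x = λ² - 8 - 19 = 196 - 27 ≡ 8; y = λ·(8 - 8) - 20 ≡ 3. → (8, 3)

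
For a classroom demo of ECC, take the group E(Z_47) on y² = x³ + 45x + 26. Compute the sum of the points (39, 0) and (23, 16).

(33, 41)

(39, 0) + (23, 16). λ = (16 - 0)/(23 - 39) ≡ 16/31 mod 47. 31⁻¹ ≡ 44 (mod 47), so λ ≡ 46.
  x = λ² - 39 - 23 = 2116 - 62 ≡ 33; y = λ·(39 - 33) - 0 ≡ 41. → (33, 41)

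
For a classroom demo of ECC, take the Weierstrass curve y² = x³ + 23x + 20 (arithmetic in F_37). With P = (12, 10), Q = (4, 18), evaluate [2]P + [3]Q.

(4, 18)

First 2P:
Repeated addition: build up to 2P.
2P: tangent at (12, 10): λ = (3·12² + 23)/(2·10) ≡ 11/20. 20⁻¹ ≡ 13 (mod 37), so λ ≡ 11·13 ≡ 32.
  x = λ² - 12 - 12 = 1024 - 24 ≡ 1; y = λ·(12 - 1) - 10 ≡ 9. → (1, 9)
2P = (1, 9).
Next 3Q:
Repeated addition: build up to 3Q.
2Q: tangent at (4, 18): λ = (3·4² + 23)/(2·18) ≡ 34/36. 36⁻¹ ≡ 36 (mod 37) since 36·36 = 1296 ≡ 1, so λ ≡ 34·36 ≡ 3.
  x = λ² - 4 - 4 = 9 - 8 ≡ 1; y = λ·(4 - 1) - 18 ≡ 28. → (1, 28)
3Q: (1, 28) + (4, 18). λ = (18 - 28)/(4 - 1) ≡ 27/3 mod 37. 3⁻¹ ≡ 25 (mod 37) since 3·25 = 75 ≡ 1, so λ ≡ 9.
  x = λ² - 1 - 4 = 81 - 5 ≡ 2; y = λ·(1 - 2) - 28 ≡ 0. → (2, 0)
3Q = (2, 0).
Finally 2P + 3Q:
(1, 9) + (2, 0). λ = (0 - 9)/(2 - 1) ≡ 28/1 mod 37. 1⁻¹ ≡ 1 (mod 37), so λ ≡ 28.
  x = λ² - 1 - 2 = 784 - 3 ≡ 4; y = λ·(1 - 4) - 9 ≡ 18. → (4, 18)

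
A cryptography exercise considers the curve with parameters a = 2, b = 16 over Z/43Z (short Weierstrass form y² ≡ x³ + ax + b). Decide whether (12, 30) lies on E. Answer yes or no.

y² = 30² ≡ 40; x³ + 2x + 16 = 1768 ≡ 5 (mod 43). 40 ≠ 5.

no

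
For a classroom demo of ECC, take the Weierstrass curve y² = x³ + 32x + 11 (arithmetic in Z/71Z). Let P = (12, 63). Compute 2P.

(36, 65)

tangent at (12, 63): λ = (3·12² + 32)/(2·63) ≡ 38/55. 55⁻¹ ≡ 31 (mod 71) since 55·31 = 1705 ≡ 1, so λ ≡ 38·31 ≡ 42.
  x = λ² - 12 - 12 = 1764 - 24 ≡ 36; y = λ·(12 - 36) - 63 ≡ 65. → (36, 65)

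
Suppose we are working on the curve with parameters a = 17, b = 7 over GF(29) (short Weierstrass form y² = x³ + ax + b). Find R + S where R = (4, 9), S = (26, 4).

(22, 3)

(4, 9) + (26, 4). λ = (4 - 9)/(26 - 4) ≡ 24/22 mod 29. 22⁻¹ ≡ 4 (mod 29) since 22·4 = 88 ≡ 1, so λ ≡ 9.
  x = λ² - 4 - 26 = 81 - 30 ≡ 22; y = λ·(4 - 22) - 9 ≡ 3. → (22, 3)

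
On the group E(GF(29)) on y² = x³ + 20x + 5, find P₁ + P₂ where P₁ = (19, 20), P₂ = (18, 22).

(19, 20) + (18, 22). λ = (22 - 20)/(18 - 19) ≡ 2/28 mod 29. 28⁻¹ ≡ 28 (mod 29) since 28·28 = 784 ≡ 1, so λ ≡ 27.
  x = λ² - 19 - 18 = 729 - 37 ≡ 25; y = λ·(19 - 25) - 20 ≡ 21. → (25, 21)

(25, 21)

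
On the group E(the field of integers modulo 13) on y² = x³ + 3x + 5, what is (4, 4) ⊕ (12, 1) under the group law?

(1, 3)

(4, 4) + (12, 1). λ = (1 - 4)/(12 - 4) ≡ 10/8 mod 13. 8⁻¹ ≡ 5 (mod 13), so λ ≡ 11.
  x = λ² - 4 - 12 = 121 - 16 ≡ 1; y = λ·(4 - 1) - 4 ≡ 3. → (1, 3)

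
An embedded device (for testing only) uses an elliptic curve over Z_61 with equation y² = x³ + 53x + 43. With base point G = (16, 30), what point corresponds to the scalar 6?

Repeated addition: build up to 6G.
2G: tangent at (16, 30): λ = (3·16² + 53)/(2·30) ≡ 28/60. 60⁻¹ ≡ 60 (mod 61), so λ ≡ 28·60 ≡ 33.
  x = λ² - 16 - 16 = 1089 - 32 ≡ 20; y = λ·(16 - 20) - 30 ≡ 21. → (20, 21)
3G: (20, 21) + (16, 30). λ = (30 - 21)/(16 - 20) ≡ 9/57 mod 61. 57⁻¹ ≡ 15 (mod 61) since 57·15 = 855 ≡ 1, so λ ≡ 13.
  x = λ² - 20 - 16 = 169 - 36 ≡ 11; y = λ·(20 - 11) - 21 ≡ 35. → (11, 35)
4G: (11, 35) + (16, 30). λ = (30 - 35)/(16 - 11) ≡ 56/5 mod 61. 5⁻¹ ≡ 49 (mod 61) since 5·49 = 245 ≡ 1, so λ ≡ 60.
  x = λ² - 11 - 16 = 3600 - 27 ≡ 35; y = λ·(11 - 35) - 35 ≡ 50. → (35, 50)
5G: (35, 50) + (16, 30). λ = (30 - 50)/(16 - 35) ≡ 41/42 mod 61. 42⁻¹ ≡ 16 (mod 61), so λ ≡ 46.
  x = λ² - 35 - 16 = 2116 - 51 ≡ 52; y = λ·(35 - 52) - 50 ≡ 22. → (52, 22)
6G: (52, 22) + (16, 30). λ = (30 - 22)/(16 - 52) ≡ 8/25 mod 61. 25⁻¹ ≡ 22 (mod 61) since 25·22 = 550 ≡ 1, so λ ≡ 54.
  x = λ² - 52 - 16 = 2916 - 68 ≡ 42; y = λ·(52 - 42) - 22 ≡ 30. → (42, 30)

(42, 30)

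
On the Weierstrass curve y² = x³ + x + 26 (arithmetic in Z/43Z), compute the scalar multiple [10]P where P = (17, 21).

(11, 32)

Repeated addition: build up to 10P.
2P: tangent at (17, 21): λ = (3·17² + 1)/(2·21) ≡ 8/42. 42⁻¹ ≡ 42 (mod 43), so λ ≡ 8·42 ≡ 35.
  x = λ² - 17 - 17 = 1225 - 34 ≡ 30; y = λ·(17 - 30) - 21 ≡ 40. → (30, 40)
3P: (30, 40) + (17, 21). λ = (21 - 40)/(17 - 30) ≡ 24/30 mod 43. 30⁻¹ ≡ 33 (mod 43), so λ ≡ 18.
  x = λ² - 30 - 17 = 324 - 47 ≡ 19; y = λ·(30 - 19) - 40 ≡ 29. → (19, 29)
4P: (19, 29) + (17, 21). λ = (21 - 29)/(17 - 19) ≡ 35/41 mod 43. 41⁻¹ ≡ 21 (mod 43) since 41·21 = 861 ≡ 1, so λ ≡ 4.
  x = λ² - 19 - 17 = 16 - 36 ≡ 23; y = λ·(19 - 23) - 29 ≡ 41. → (23, 41)
5P: (23, 41) + (17, 21). λ = (21 - 41)/(17 - 23) ≡ 23/37 mod 43. 37⁻¹ ≡ 7 (mod 43) since 37·7 = 259 ≡ 1, so λ ≡ 32.
  x = λ² - 23 - 17 = 1024 - 40 ≡ 38; y = λ·(23 - 38) - 41 ≡ 38. → (38, 38)
6P: (38, 38) + (17, 21). λ = (21 - 38)/(17 - 38) ≡ 26/22 mod 43. 22⁻¹ ≡ 2 (mod 43) since 22·2 = 44 ≡ 1, so λ ≡ 9.
  x = λ² - 38 - 17 = 81 - 55 ≡ 26; y = λ·(38 - 26) - 38 ≡ 27. → (26, 27)
7P: (26, 27) + (17, 21). λ = (21 - 27)/(17 - 26) ≡ 37/34 mod 43. 34⁻¹ ≡ 19 (mod 43) since 34·19 = 646 ≡ 1, so λ ≡ 15.
  x = λ² - 26 - 17 = 225 - 43 ≡ 10; y = λ·(26 - 10) - 27 ≡ 41. → (10, 41)
8P: (10, 41) + (17, 21). λ = (21 - 41)/(17 - 10) ≡ 23/7 mod 43. 7⁻¹ ≡ 37 (mod 43) since 7·37 = 259 ≡ 1, so λ ≡ 34.
  x = λ² - 10 - 17 = 1156 - 27 ≡ 11; y = λ·(10 - 11) - 41 ≡ 11. → (11, 11)
9P: (11, 11) + (17, 21). λ = (21 - 11)/(17 - 11) ≡ 10/6 mod 43. 6⁻¹ ≡ 36 (mod 43), so λ ≡ 16.
  x = λ² - 11 - 17 = 256 - 28 ≡ 13; y = λ·(11 - 13) - 11 ≡ 0. → (13, 0)
10P: (13, 0) + (17, 21). λ = (21 - 0)/(17 - 13) ≡ 21/4 mod 43. 4⁻¹ ≡ 11 (mod 43), so λ ≡ 16.
  x = λ² - 13 - 17 = 256 - 30 ≡ 11; y = λ·(13 - 11) - 0 ≡ 32. → (11, 32)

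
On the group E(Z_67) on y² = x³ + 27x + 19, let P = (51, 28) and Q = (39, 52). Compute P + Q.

(48, 33)

(51, 28) + (39, 52). λ = (52 - 28)/(39 - 51) ≡ 24/55 mod 67. 55⁻¹ ≡ 39 (mod 67), so λ ≡ 65.
  x = λ² - 51 - 39 = 4225 - 90 ≡ 48; y = λ·(51 - 48) - 28 ≡ 33. → (48, 33)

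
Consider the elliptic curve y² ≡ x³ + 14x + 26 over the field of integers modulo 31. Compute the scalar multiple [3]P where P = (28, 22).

Repeated addition: build up to 3P.
2P: tangent at (28, 22): λ = (3·28² + 14)/(2·22) ≡ 10/13. 13⁻¹ ≡ 12 (mod 31), so λ ≡ 10·12 ≡ 27.
  x = λ² - 28 - 28 = 729 - 56 ≡ 22; y = λ·(28 - 22) - 22 ≡ 16. → (22, 16)
3P: (22, 16) + (28, 22). λ = (22 - 16)/(28 - 22) ≡ 6/6 mod 31. 6⁻¹ ≡ 26 (mod 31), so λ ≡ 1.
  x = λ² - 22 - 28 = 1 - 50 ≡ 13; y = λ·(22 - 13) - 16 ≡ 24. → (13, 24)

(13, 24)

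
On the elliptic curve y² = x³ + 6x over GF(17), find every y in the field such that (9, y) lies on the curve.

1, 16

x³ + 6x + 0 = 783 ≡ 1 (mod 17).
Square roots of 1 mod 17: 1 and 16 (since 1² = 1 ≡ 1).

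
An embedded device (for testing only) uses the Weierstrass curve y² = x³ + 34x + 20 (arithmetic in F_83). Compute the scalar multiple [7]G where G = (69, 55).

Repeated addition: build up to 7G.
2G: tangent at (69, 55): λ = (3·69² + 34)/(2·55) ≡ 41/27. 27⁻¹ ≡ 40 (mod 83), so λ ≡ 41·40 ≡ 63.
  x = λ² - 69 - 69 = 3969 - 138 ≡ 13; y = λ·(69 - 13) - 55 ≡ 70. → (13, 70)
3G: (13, 70) + (69, 55). λ = (55 - 70)/(69 - 13) ≡ 68/56 mod 83. 56⁻¹ ≡ 43 (mod 83), so λ ≡ 19.
  x = λ² - 13 - 69 = 361 - 82 ≡ 30; y = λ·(13 - 30) - 70 ≡ 22. → (30, 22)
4G: (30, 22) + (69, 55). λ = (55 - 22)/(69 - 30) ≡ 33/39 mod 83. 39⁻¹ ≡ 66 (mod 83), so λ ≡ 20.
  x = λ² - 30 - 69 = 400 - 99 ≡ 52; y = λ·(30 - 52) - 22 ≡ 36. → (52, 36)
5G: (52, 36) + (69, 55). λ = (55 - 36)/(69 - 52) ≡ 19/17 mod 83. 17⁻¹ ≡ 44 (mod 83), so λ ≡ 6.
  x = λ² - 52 - 69 = 36 - 121 ≡ 81; y = λ·(52 - 81) - 36 ≡ 39. → (81, 39)
6G: (81, 39) + (69, 55). λ = (55 - 39)/(69 - 81) ≡ 16/71 mod 83. 71⁻¹ ≡ 76 (mod 83) since 71·76 = 5396 ≡ 1, so λ ≡ 54.
  x = λ² - 81 - 69 = 2916 - 150 ≡ 27; y = λ·(81 - 27) - 39 ≡ 55. → (27, 55)
7G: (27, 55) + (69, 55). λ = (55 - 55)/(69 - 27) ≡ 0/42 mod 83. 42⁻¹ ≡ 2 (mod 83), so λ ≡ 0.
  x = λ² - 27 - 69 = 0 - 96 ≡ 70; y = λ·(27 - 70) - 55 ≡ 28. → (70, 28)

(70, 28)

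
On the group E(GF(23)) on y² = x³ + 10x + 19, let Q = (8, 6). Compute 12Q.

(2, 1)

Double-and-add on 12 = (1100)₂. Start with Q = (8, 6) for the leading 1-bit.
double: tangent at (8, 6): λ = (3·8² + 10)/(2·6) ≡ 18/12. 12⁻¹ ≡ 2 (mod 23), so λ ≡ 18·2 ≡ 13.
  x = λ² - 8 - 8 = 169 - 16 ≡ 15; y = λ·(8 - 15) - 6 ≡ 18. → (15, 18)
add Q: (15, 18) + (8, 6). λ = (6 - 18)/(8 - 15) ≡ 11/16 mod 23. 16⁻¹ ≡ 13 (mod 23) since 16·13 = 208 ≡ 1, so λ ≡ 5.
  x = λ² - 15 - 8 = 25 - 23 ≡ 2; y = λ·(15 - 2) - 18 ≡ 1. → (2, 1)
double: tangent at (2, 1): λ = (3·2² + 10)/(2·1) ≡ 22/2. 2⁻¹ ≡ 12 (mod 23) since 2·12 = 24 ≡ 1, so λ ≡ 22·12 ≡ 11.
  x = λ² - 2 - 2 = 121 - 4 ≡ 2; y = λ·(2 - 2) - 1 ≡ 22. → (2, 22)
double: tangent at (2, 22): λ = (3·2² + 10)/(2·22) ≡ 22/21. 21⁻¹ ≡ 11 (mod 23) since 21·11 = 231 ≡ 1, so λ ≡ 22·11 ≡ 12.
  x = λ² - 2 - 2 = 144 - 4 ≡ 2; y = λ·(2 - 2) - 22 ≡ 1. → (2, 1)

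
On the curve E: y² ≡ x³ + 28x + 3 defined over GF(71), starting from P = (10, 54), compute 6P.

(22, 7)

Repeated addition: build up to 6P.
2P: tangent at (10, 54): λ = (3·10² + 28)/(2·54) ≡ 44/37. 37⁻¹ ≡ 48 (mod 71), so λ ≡ 44·48 ≡ 53.
  x = λ² - 10 - 10 = 2809 - 20 ≡ 20; y = λ·(10 - 20) - 54 ≡ 55. → (20, 55)
3P: (20, 55) + (10, 54). λ = (54 - 55)/(10 - 20) ≡ 70/61 mod 71. 61⁻¹ ≡ 7 (mod 71) since 61·7 = 427 ≡ 1, so λ ≡ 64.
  x = λ² - 20 - 10 = 4096 - 30 ≡ 19; y = λ·(20 - 19) - 55 ≡ 9. → (19, 9)
4P: (19, 9) + (10, 54). λ = (54 - 9)/(10 - 19) ≡ 45/62 mod 71. 62⁻¹ ≡ 63 (mod 71), so λ ≡ 66.
  x = λ² - 19 - 10 = 4356 - 29 ≡ 67; y = λ·(19 - 67) - 9 ≡ 18. → (67, 18)
5P: (67, 18) + (10, 54). λ = (54 - 18)/(10 - 67) ≡ 36/14 mod 71. 14⁻¹ ≡ 66 (mod 71) since 14·66 = 924 ≡ 1, so λ ≡ 33.
  x = λ² - 67 - 10 = 1089 - 77 ≡ 18; y = λ·(67 - 18) - 18 ≡ 37. → (18, 37)
6P: (18, 37) + (10, 54). λ = (54 - 37)/(10 - 18) ≡ 17/63 mod 71. 63⁻¹ ≡ 62 (mod 71), so λ ≡ 60.
  x = λ² - 18 - 10 = 3600 - 28 ≡ 22; y = λ·(18 - 22) - 37 ≡ 7. → (22, 7)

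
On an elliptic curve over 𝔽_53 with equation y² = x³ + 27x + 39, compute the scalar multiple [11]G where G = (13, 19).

Double-and-add on 11 = (1011)₂. Start with G = (13, 19) for the leading 1-bit.
double: tangent at (13, 19): λ = (3·13² + 27)/(2·19) ≡ 4/38. 38⁻¹ ≡ 7 (mod 53), so λ ≡ 4·7 ≡ 28.
  x = λ² - 13 - 13 = 784 - 26 ≡ 16; y = λ·(13 - 16) - 19 ≡ 3. → (16, 3)
double: tangent at (16, 3): λ = (3·16² + 27)/(2·3) ≡ 0/6. 6⁻¹ ≡ 9 (mod 53) since 6·9 = 54 ≡ 1, so λ ≡ 0·9 ≡ 0.
  x = λ² - 16 - 16 = 0 - 32 ≡ 21; y = λ·(16 - 21) - 3 ≡ 50. → (21, 50)
add G: (21, 50) + (13, 19). λ = (19 - 50)/(13 - 21) ≡ 22/45 mod 53. 45⁻¹ ≡ 33 (mod 53) since 45·33 = 1485 ≡ 1, so λ ≡ 37.
  x = λ² - 21 - 13 = 1369 - 34 ≡ 10; y = λ·(21 - 10) - 50 ≡ 39. → (10, 39)
double: tangent at (10, 39): λ = (3·10² + 27)/(2·39) ≡ 9/25. 25⁻¹ ≡ 17 (mod 53), so λ ≡ 9·17 ≡ 47.
  x = λ² - 10 - 10 = 2209 - 20 ≡ 16; y = λ·(10 - 16) - 39 ≡ 50. → (16, 50)
add G: (16, 50) + (13, 19). λ = (19 - 50)/(13 - 16) ≡ 22/50 mod 53. 50⁻¹ ≡ 35 (mod 53) since 50·35 = 1750 ≡ 1, so λ ≡ 28.
  x = λ² - 16 - 13 = 784 - 29 ≡ 13; y = λ·(16 - 13) - 50 ≡ 34. → (13, 34)

(13, 34)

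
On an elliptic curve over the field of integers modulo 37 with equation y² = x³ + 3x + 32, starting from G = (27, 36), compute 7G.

Double-and-add on 7 = (111)₂. Start with G = (27, 36) for the leading 1-bit.
double: tangent at (27, 36): λ = (3·27² + 3)/(2·36) ≡ 7/35. 35⁻¹ ≡ 18 (mod 37) since 35·18 = 630 ≡ 1, so λ ≡ 7·18 ≡ 15.
  x = λ² - 27 - 27 = 225 - 54 ≡ 23; y = λ·(27 - 23) - 36 ≡ 24. → (23, 24)
add G: (23, 24) + (27, 36). λ = (36 - 24)/(27 - 23) ≡ 12/4 mod 37. 4⁻¹ ≡ 28 (mod 37) since 4·28 = 112 ≡ 1, so λ ≡ 3.
  x = λ² - 23 - 27 = 9 - 50 ≡ 33; y = λ·(23 - 33) - 24 ≡ 20. → (33, 20)
double: tangent at (33, 20): λ = (3·33² + 3)/(2·20) ≡ 14/3. 3⁻¹ ≡ 25 (mod 37) since 3·25 = 75 ≡ 1, so λ ≡ 14·25 ≡ 17.
  x = λ² - 33 - 33 = 289 - 66 ≡ 1; y = λ·(33 - 1) - 20 ≡ 6. → (1, 6)
add G: (1, 6) + (27, 36). λ = (36 - 6)/(27 - 1) ≡ 30/26 mod 37. 26⁻¹ ≡ 10 (mod 37), so λ ≡ 4.
  x = λ² - 1 - 27 = 16 - 28 ≡ 25; y = λ·(1 - 25) - 6 ≡ 9. → (25, 9)

(25, 9)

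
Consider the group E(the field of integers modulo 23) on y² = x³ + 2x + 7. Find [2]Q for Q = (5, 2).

(17, 20)

tangent at (5, 2): λ = (3·5² + 2)/(2·2) ≡ 8/4. 4⁻¹ ≡ 6 (mod 23), so λ ≡ 8·6 ≡ 2.
  x = λ² - 5 - 5 = 4 - 10 ≡ 17; y = λ·(5 - 17) - 2 ≡ 20. → (17, 20)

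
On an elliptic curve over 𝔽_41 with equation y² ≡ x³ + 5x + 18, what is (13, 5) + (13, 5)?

(19, 24)

tangent at (13, 5): λ = (3·13² + 5)/(2·5) ≡ 20/10. 10⁻¹ ≡ 37 (mod 41) since 10·37 = 370 ≡ 1, so λ ≡ 20·37 ≡ 2.
  x = λ² - 13 - 13 = 4 - 26 ≡ 19; y = λ·(13 - 19) - 5 ≡ 24. → (19, 24)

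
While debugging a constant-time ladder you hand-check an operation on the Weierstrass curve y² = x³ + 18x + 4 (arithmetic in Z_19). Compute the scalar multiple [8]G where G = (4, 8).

Double-and-add on 8 = (1000)₂. Start with G = (4, 8) for the leading 1-bit.
double: tangent at (4, 8): λ = (3·4² + 18)/(2·8) ≡ 9/16. 16⁻¹ ≡ 6 (mod 19), so λ ≡ 9·6 ≡ 16.
  x = λ² - 4 - 4 = 256 - 8 ≡ 1; y = λ·(4 - 1) - 8 ≡ 2. → (1, 2)
double: tangent at (1, 2): λ = (3·1² + 18)/(2·2) ≡ 2/4. 4⁻¹ ≡ 5 (mod 19) since 4·5 = 20 ≡ 1, so λ ≡ 2·5 ≡ 10.
  x = λ² - 1 - 1 = 100 - 2 ≡ 3; y = λ·(1 - 3) - 2 ≡ 16. → (3, 16)
double: tangent at (3, 16): λ = (3·3² + 18)/(2·16) ≡ 7/13. 13⁻¹ ≡ 3 (mod 19), so λ ≡ 7·3 ≡ 2.
  x = λ² - 3 - 3 = 4 - 6 ≡ 17; y = λ·(3 - 17) - 16 ≡ 13. → (17, 13)

(17, 13)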